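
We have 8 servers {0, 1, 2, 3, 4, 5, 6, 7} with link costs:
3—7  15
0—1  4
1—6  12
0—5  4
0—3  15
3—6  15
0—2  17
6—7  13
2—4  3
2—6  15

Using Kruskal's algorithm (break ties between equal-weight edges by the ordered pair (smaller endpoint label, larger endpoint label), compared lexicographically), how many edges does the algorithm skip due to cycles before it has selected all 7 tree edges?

Sort edges by weight, then run Kruskal:
2—4 (3): add — endpoints in different components.
0—1 (4): add — endpoints in different components.
0—5 (4): add — endpoints in different components.
1—6 (12): add — endpoints in different components.
6—7 (13): add — endpoints in different components.
0—3 (15): add — endpoints in different components.
2—6 (15): add — endpoints in different components.
Edges rejected before the tree was complete: 0.

0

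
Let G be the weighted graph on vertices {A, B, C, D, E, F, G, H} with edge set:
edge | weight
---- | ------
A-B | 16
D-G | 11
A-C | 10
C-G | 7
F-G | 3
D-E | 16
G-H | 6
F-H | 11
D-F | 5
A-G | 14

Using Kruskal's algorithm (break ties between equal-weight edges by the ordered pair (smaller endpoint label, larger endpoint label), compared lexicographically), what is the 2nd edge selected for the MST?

D-F

Kruskal's algorithm — process edges by increasing weight (ties by edge label):
F-G (3): add — endpoints in different components.
D-F (5): add — endpoints in different components.
G-H (6): add — endpoints in different components.
C-G (7): add — endpoints in different components.
A-C (10): add — endpoints in different components.
D-G (11): skip — D and G already connected.
F-H (11): skip — F and H already connected.
A-G (14): skip — A and G already connected.
A-B (16): add — endpoints in different components.
D-E (16): add — endpoints in different components.
The 2nd edge added is D-F.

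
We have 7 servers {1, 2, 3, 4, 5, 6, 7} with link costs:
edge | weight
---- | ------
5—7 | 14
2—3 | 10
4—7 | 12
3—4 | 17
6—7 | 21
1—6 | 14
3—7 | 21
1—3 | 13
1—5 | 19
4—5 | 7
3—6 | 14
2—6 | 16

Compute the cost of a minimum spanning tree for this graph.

Kruskal: consider edges lightest-first.
4—5 (7): add. Components now {1} {2} {3} {4,5} {6} {7}
2—3 (10): add. Components now {1} {2,3} {4,5} {6} {7}
4—7 (12): add. Components now {1} {2,3} {4,5,7} {6}
1—3 (13): add. Components now {1,2,3} {4,5,7} {6}
1—6 (14): add. Components now {1,2,3,6} {4,5,7}
3—6 (14): skip — 3 and 6 already connected.
5—7 (14): skip — 5 and 7 already connected.
2—6 (16): skip — 2 and 6 already connected.
3—4 (17): add. Components now {1,2,3,4,5,6,7}
MST edges: 4—5, 2—3, 4—7, 1—3, 1—6, 3—4; total weight 7+10+12+13+14+17 = 73.

73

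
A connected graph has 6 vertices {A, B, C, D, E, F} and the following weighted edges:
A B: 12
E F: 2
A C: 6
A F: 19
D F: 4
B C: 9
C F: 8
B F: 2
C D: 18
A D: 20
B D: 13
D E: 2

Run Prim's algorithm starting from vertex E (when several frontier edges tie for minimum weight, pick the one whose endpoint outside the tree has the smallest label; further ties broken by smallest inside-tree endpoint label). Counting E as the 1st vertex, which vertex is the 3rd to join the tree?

Grow the tree from E using Prim:
Step 1: cheapest edge leaving the tree is D E (2); add D.
Step 2: cheapest edge leaving the tree is E F (2); add F.
Step 3: cheapest edge leaving the tree is B F (2); add B.
Step 4: cheapest edge leaving the tree is C F (8); add C.
Step 5: cheapest edge leaving the tree is A C (6); add A.
Vertex order: E, D, F, B, C, A. The 3rd vertex is F.

F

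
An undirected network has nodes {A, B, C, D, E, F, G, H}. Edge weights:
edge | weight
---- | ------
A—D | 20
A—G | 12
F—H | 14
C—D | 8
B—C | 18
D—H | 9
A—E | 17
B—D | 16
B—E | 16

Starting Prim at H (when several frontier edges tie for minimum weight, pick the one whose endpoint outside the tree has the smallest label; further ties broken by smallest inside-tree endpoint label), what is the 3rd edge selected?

F-H

Grow the tree from H using Prim:
Step 1: frontier [D—H 9, F—H 14] → take D—H (9); add D.
Step 2: frontier [C—D 8, B—D 16, A—D 20, F—H 14] → take C—D (8); add C.
Step 3: frontier [B—C 18, B—D 16, A—D 20, F—H 14] → take F—H (14); add F.
Step 4: frontier [B—C 18, B—D 16, A—D 20] → take B—D (16); add B.
Step 5: frontier [B—E 16, A—D 20] → take B—E (16); add E.
Step 6: frontier [A—D 20, A—E 17] → take A—E (17); add A.
Step 7: frontier [A—G 12] → take A—G (12); add G.
The 3rd edge added is F—H.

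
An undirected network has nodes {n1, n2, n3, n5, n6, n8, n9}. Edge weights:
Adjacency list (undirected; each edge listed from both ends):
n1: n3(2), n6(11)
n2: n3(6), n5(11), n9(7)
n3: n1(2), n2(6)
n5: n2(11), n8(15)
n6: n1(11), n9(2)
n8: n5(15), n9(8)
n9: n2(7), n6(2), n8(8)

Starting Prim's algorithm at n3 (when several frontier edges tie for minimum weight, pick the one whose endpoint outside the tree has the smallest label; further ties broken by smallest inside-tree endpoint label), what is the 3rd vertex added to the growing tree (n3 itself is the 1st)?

Prim's algorithm from n3:
Step 1: cheapest edge leaving the tree is n1–n3 (2); add n1.
Step 2: cheapest edge leaving the tree is n2–n3 (6); add n2.
Step 3: cheapest edge leaving the tree is n2–n9 (7); add n9.
Step 4: cheapest edge leaving the tree is n6–n9 (2); add n6.
Step 5: cheapest edge leaving the tree is n8–n9 (8); add n8.
Step 6: cheapest edge leaving the tree is n2–n5 (11); add n5.
Vertex order: n3, n1, n2, n9, n6, n8, n5. The 3rd vertex is n2.

n2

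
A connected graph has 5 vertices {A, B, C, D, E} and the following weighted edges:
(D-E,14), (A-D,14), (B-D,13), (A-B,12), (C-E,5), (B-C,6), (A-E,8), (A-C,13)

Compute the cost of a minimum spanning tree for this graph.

32

Kruskal's algorithm — process edges by increasing weight (ties by edge label):
C-E (5): add — endpoints in different components.
B-C (6): add — endpoints in different components.
A-E (8): add — endpoints in different components.
A-B (12): skip — A and B already connected.
A-C (13): skip — A and C already connected.
B-D (13): add — endpoints in different components.
MST edges: C-E, B-C, A-E, B-D; total weight 5+6+8+13 = 32.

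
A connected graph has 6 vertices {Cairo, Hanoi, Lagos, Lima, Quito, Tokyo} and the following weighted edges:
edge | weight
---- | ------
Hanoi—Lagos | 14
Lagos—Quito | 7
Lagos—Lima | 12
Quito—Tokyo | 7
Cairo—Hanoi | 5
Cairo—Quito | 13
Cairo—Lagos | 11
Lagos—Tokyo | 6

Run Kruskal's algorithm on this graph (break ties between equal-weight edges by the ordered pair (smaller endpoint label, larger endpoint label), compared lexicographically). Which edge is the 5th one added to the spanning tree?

Lagos-Lima

Sort edges by weight, then run Kruskal:
Cairo—Hanoi (5): add. Components now {Tokyo} {Quito} {Cairo,Hanoi} {Lima} {Lagos}
Lagos—Tokyo (6): add. Components now {Lagos,Tokyo} {Quito} {Cairo,Hanoi} {Lima}
Lagos—Quito (7): add. Components now {Lagos,Quito,Tokyo} {Cairo,Hanoi} {Lima}
Quito—Tokyo (7): skip — Tokyo and Quito already connected.
Cairo—Lagos (11): add. Components now {Cairo,Hanoi,Lagos,Quito,Tokyo} {Lima}
Lagos—Lima (12): add. Components now {Cairo,Hanoi,Lagos,Lima,Quito,Tokyo}
The 5th edge added is Lagos—Lima.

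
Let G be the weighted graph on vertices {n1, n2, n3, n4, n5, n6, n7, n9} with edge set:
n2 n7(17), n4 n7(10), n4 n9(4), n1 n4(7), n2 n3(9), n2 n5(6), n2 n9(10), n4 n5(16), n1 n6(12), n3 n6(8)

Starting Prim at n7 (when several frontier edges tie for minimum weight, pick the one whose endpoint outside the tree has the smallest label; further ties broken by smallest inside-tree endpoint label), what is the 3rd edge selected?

n1-n4

Prim's algorithm from n7:
Step 1: frontier [n4 n7 10, n2 n7 17] → take n4 n7 (10); add n4.
Step 2: frontier [n4 n9 4, n1 n4 7, n4 n5 16, n2 n7 17] → take n4 n9 (4); add n9.
Step 3: frontier [n1 n4 7, n4 n5 16, n2 n7 17, n2 n9 10] → take n1 n4 (7); add n1.
Step 4: frontier [n1 n6 12, n4 n5 16, n2 n7 17, n2 n9 10] → take n2 n9 (10); add n2.
Step 5: frontier [n1 n6 12, n2 n5 6, n2 n3 9, n4 n5 16] → take n2 n5 (6); add n5.
Step 6: frontier [n1 n6 12, n2 n3 9] → take n2 n3 (9); add n3.
Step 7: frontier [n1 n6 12, n3 n6 8] → take n3 n6 (8); add n6.
The 3rd edge added is n1 n4.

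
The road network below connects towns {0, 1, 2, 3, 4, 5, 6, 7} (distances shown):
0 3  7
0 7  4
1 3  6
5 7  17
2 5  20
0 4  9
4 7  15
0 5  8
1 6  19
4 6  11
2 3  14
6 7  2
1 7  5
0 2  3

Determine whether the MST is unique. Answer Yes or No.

Kruskal's algorithm — process edges by increasing weight (ties by edge label):
6 7 (2): add — endpoints in different components.
0 2 (3): add — endpoints in different components.
0 7 (4): add — endpoints in different components.
1 7 (5): add — endpoints in different components.
1 3 (6): add — endpoints in different components.
0 3 (7): skip — 0 and 3 already connected.
0 5 (8): add — endpoints in different components.
0 4 (9): add — endpoints in different components.
Every non-tree edge has weight strictly greater than the heaviest edge on the tree path between its endpoints, so the MST is unique.

Yes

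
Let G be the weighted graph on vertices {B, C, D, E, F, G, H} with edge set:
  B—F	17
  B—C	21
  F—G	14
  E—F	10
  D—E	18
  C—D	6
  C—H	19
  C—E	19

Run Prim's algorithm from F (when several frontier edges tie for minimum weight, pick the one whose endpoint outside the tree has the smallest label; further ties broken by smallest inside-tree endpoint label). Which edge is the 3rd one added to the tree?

Grow the tree from F using Prim:
Step 1: frontier [E—F 10, F—G 14, B—F 17] → take E—F (10); add E.
Step 2: frontier [D—E 18, C—E 19, F—G 14, B—F 17] → take F—G (14); add G.
Step 3: frontier [D—E 18, C—E 19, B—F 17] → take B—F (17); add B.
Step 4: frontier [B—C 21, D—E 18, C—E 19] → take D—E (18); add D.
Step 5: frontier [B—C 21, C—D 6, C—E 19] → take C—D (6); add C.
Step 6: frontier [C—H 19] → take C—H (19); add H.
The 3rd edge added is B—F.

B-F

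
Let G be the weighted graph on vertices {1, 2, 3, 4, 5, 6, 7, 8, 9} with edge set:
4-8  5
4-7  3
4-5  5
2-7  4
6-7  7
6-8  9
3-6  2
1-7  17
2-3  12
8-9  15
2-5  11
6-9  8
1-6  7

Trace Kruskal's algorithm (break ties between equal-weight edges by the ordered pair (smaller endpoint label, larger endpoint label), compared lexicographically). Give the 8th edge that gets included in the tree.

6-9

Kruskal's algorithm — process edges by increasing weight (ties by edge label):
3-6 (2): add — endpoints in different components.
4-7 (3): add — endpoints in different components.
2-7 (4): add — endpoints in different components.
4-5 (5): add — endpoints in different components.
4-8 (5): add — endpoints in different components.
1-6 (7): add — endpoints in different components.
6-7 (7): add — endpoints in different components.
6-9 (8): add — endpoints in different components.
The 8th edge added is 6-9.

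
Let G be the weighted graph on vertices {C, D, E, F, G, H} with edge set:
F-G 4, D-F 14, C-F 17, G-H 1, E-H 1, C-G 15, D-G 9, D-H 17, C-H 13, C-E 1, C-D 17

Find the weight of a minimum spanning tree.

16

Sort edges by weight, then run Kruskal:
C-E (1): add. Components now {C,E} {D} {F} {G} {H}
E-H (1): add. Components now {C,E,H} {D} {F} {G}
G-H (1): add. Components now {C,E,G,H} {D} {F}
F-G (4): add. Components now {C,E,F,G,H} {D}
D-G (9): add. Components now {C,D,E,F,G,H}
MST edges: C-E, E-H, G-H, F-G, D-G; total weight 1+1+1+4+9 = 16.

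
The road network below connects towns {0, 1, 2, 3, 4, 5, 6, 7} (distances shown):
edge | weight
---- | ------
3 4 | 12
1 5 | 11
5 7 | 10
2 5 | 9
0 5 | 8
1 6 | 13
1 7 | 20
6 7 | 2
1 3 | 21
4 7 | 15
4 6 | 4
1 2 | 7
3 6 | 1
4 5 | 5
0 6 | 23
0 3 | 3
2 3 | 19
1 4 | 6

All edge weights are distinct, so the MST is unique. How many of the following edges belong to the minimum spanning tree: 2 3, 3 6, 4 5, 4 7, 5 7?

Sort edges by weight, then run Kruskal:
3 6 (1): add — endpoints in different components.
6 7 (2): add — endpoints in different components.
0 3 (3): add — endpoints in different components.
4 6 (4): add — endpoints in different components.
4 5 (5): add — endpoints in different components.
1 4 (6): add — endpoints in different components.
1 2 (7): add — endpoints in different components.
MST edge set: {3 6, 6 7, 0 3, 4 6, 4 5, 1 4, 1 2}.
Of the listed edges, {3 6, 4 5} are in the MST → 2.

2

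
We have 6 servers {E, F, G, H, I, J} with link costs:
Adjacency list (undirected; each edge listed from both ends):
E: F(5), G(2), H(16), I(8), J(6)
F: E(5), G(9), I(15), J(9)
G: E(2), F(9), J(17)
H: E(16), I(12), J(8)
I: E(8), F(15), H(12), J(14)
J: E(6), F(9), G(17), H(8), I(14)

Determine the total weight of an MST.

29

Prim's algorithm from J:
Step 1: frontier [E-J 6, H-J 8, F-J 9, I-J 14, G-J 17] → take E-J (6); add E.
Step 2: frontier [E-G 2, E-F 5, E-I 8, E-H 16, H-J 8, F-J 9, I-J 14, G-J 17] → take E-G (2); add G.
Step 3: frontier [E-F 5, E-I 8, E-H 16, F-G 9, H-J 8, F-J 9, I-J 14] → take E-F (5); add F.
Step 4: frontier [E-I 8, E-H 16, F-I 15, H-J 8, I-J 14] → take H-J (8); add H.
Step 5: frontier [E-I 8, F-I 15, H-I 12, I-J 14] → take E-I (8); add I.
MST edges: E-J, E-G, E-F, H-J, E-I; total weight 6+2+5+8+8 = 29.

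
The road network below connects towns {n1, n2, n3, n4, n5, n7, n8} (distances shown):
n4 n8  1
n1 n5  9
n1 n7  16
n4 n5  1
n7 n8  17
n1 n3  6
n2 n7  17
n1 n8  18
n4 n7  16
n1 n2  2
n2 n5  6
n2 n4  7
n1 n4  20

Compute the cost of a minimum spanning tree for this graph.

Prim's algorithm from n5:
Step 1: cheapest edge leaving the tree is n4 n5 (1); add n4.
Step 2: cheapest edge leaving the tree is n4 n8 (1); add n8.
Step 3: cheapest edge leaving the tree is n2 n5 (6); add n2.
Step 4: cheapest edge leaving the tree is n1 n2 (2); add n1.
Step 5: cheapest edge leaving the tree is n1 n3 (6); add n3.
Step 6: cheapest edge leaving the tree is n1 n7 (16); add n7.
MST edges: n4 n5, n4 n8, n2 n5, n1 n2, n1 n3, n1 n7; total weight 1+1+6+2+6+16 = 32.

32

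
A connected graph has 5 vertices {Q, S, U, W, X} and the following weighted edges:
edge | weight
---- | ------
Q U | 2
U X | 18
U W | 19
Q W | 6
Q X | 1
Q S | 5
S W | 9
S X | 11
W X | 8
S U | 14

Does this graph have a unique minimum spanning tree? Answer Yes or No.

Sort edges by weight, then run Kruskal:
Q X (1): add. Components now {W} {S} {U} {Q,X}
Q U (2): add. Components now {W} {S} {Q,U,X}
Q S (5): add. Components now {W} {Q,S,U,X}
Q W (6): add. Components now {Q,S,U,W,X}
Every non-tree edge has weight strictly greater than the heaviest edge on the tree path between its endpoints, so the MST is unique.

Yes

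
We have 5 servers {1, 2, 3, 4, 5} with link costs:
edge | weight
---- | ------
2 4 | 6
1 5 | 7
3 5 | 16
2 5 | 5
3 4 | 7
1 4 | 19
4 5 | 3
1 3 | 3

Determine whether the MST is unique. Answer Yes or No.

No

Kruskal's algorithm — process edges by increasing weight (ties by edge label):
1 3 (3): add. Components now {1,3} {2} {4} {5}
4 5 (3): add. Components now {1,3} {2} {4,5}
2 5 (5): add. Components now {1,3} {2,4,5}
2 4 (6): skip — 2 and 4 already connected.
1 5 (7): add. Components now {1,2,3,4,5}
Non-tree edge 3 4 has weight 7, equal to the heaviest edge on its tree cycle — swapping gives another MST of the same weight. Not unique.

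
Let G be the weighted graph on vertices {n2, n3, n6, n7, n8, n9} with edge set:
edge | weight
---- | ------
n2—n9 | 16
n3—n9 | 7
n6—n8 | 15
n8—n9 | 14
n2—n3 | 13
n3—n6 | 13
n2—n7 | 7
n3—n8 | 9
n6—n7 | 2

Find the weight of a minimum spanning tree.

Grow the tree from n2 using Prim:
Step 1: cheapest edge leaving the tree is n2—n7 (7); add n7.
Step 2: cheapest edge leaving the tree is n6—n7 (2); add n6.
Step 3: cheapest edge leaving the tree is n2—n3 (13); add n3.
Step 4: cheapest edge leaving the tree is n3—n9 (7); add n9.
Step 5: cheapest edge leaving the tree is n3—n8 (9); add n8.
MST edges: n2—n7, n6—n7, n2—n3, n3—n9, n3—n8; total weight 7+2+13+7+9 = 38.

38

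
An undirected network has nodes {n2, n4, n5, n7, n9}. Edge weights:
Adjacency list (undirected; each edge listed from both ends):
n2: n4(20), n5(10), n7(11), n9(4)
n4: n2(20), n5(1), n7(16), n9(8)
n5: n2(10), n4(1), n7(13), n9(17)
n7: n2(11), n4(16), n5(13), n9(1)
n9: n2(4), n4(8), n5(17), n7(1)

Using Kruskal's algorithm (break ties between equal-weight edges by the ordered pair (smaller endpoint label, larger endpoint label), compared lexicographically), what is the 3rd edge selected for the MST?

Kruskal: consider edges lightest-first.
n4—n5 (1): add. Components now {n4,n5} {n2} {n9} {n7}
n7—n9 (1): add. Components now {n4,n5} {n2} {n7,n9}
n2—n9 (4): add. Components now {n4,n5} {n2,n7,n9}
n4—n9 (8): add. Components now {n2,n4,n5,n7,n9}
The 3rd edge added is n2—n9.

n2-n9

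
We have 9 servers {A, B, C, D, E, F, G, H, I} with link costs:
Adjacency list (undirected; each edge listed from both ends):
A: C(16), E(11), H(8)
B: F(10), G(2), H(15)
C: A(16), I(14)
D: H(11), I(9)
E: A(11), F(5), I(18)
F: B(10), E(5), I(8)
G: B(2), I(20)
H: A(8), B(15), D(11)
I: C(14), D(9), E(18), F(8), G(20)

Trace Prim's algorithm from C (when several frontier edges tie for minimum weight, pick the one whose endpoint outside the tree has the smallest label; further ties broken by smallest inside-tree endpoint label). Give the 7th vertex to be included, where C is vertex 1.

Prim's algorithm from C:
Step 1: cheapest edge leaving the tree is C–I (14); add I.
Step 2: cheapest edge leaving the tree is F–I (8); add F.
Step 3: cheapest edge leaving the tree is E–F (5); add E.
Step 4: cheapest edge leaving the tree is D–I (9); add D.
Step 5: cheapest edge leaving the tree is B–F (10); add B.
Step 6: cheapest edge leaving the tree is B–G (2); add G.
Step 7: cheapest edge leaving the tree is A–E (11); add A.
Step 8: cheapest edge leaving the tree is A–H (8); add H.
Vertex order: C, I, F, E, D, B, G, A, H. The 7th vertex is G.

G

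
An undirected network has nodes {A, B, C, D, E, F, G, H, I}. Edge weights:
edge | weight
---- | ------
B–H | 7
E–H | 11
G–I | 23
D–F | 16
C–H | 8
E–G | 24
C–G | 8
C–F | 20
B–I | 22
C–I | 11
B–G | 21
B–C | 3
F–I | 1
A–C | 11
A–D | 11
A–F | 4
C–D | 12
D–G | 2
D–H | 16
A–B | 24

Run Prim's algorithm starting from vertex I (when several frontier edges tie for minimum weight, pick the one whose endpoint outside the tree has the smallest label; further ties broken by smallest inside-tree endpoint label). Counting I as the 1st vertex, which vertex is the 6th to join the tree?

H

Prim's algorithm from I:
Step 1: cheapest edge leaving the tree is F–I (1); add F.
Step 2: cheapest edge leaving the tree is A–F (4); add A.
Step 3: cheapest edge leaving the tree is A–C (11); add C.
Step 4: cheapest edge leaving the tree is B–C (3); add B.
Step 5: cheapest edge leaving the tree is B–H (7); add H.
Step 6: cheapest edge leaving the tree is C–G (8); add G.
Step 7: cheapest edge leaving the tree is D–G (2); add D.
Step 8: cheapest edge leaving the tree is E–H (11); add E.
Vertex order: I, F, A, C, B, H, G, D, E. The 6th vertex is H.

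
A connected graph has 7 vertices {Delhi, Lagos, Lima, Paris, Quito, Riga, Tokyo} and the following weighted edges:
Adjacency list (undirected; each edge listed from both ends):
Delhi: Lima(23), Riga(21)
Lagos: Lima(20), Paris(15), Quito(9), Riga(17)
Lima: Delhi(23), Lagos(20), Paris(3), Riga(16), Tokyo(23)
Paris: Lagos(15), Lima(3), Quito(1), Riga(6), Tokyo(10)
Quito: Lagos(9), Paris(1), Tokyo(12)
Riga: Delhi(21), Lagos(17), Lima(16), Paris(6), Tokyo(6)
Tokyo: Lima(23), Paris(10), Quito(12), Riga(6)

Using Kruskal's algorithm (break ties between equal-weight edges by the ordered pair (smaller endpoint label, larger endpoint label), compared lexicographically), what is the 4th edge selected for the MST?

Kruskal: consider edges lightest-first.
Paris–Quito (1): add — endpoints in different components.
Lima–Paris (3): add — endpoints in different components.
Paris–Riga (6): add — endpoints in different components.
Riga–Tokyo (6): add — endpoints in different components.
Lagos–Quito (9): add — endpoints in different components.
Paris–Tokyo (10): skip — Paris and Tokyo already connected.
Quito–Tokyo (12): skip — Quito and Tokyo already connected.
Lagos–Paris (15): skip — Lagos and Paris already connected.
Lima–Riga (16): skip — Lima and Riga already connected.
Lagos–Riga (17): skip — Lagos and Riga already connected.
Lagos–Lima (20): skip — Lagos and Lima already connected.
Delhi–Riga (21): add — endpoints in different components.
The 4th edge added is Riga–Tokyo.

Riga-Tokyo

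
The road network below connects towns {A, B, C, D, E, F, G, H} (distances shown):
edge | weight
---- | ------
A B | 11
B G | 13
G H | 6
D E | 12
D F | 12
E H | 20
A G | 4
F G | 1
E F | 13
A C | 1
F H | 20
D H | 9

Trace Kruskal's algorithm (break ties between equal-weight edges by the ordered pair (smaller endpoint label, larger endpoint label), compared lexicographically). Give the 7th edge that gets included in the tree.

Kruskal's algorithm — process edges by increasing weight (ties by edge label):
A C (1): add — endpoints in different components.
F G (1): add — endpoints in different components.
A G (4): add — endpoints in different components.
G H (6): add — endpoints in different components.
D H (9): add — endpoints in different components.
A B (11): add — endpoints in different components.
D E (12): add — endpoints in different components.
The 7th edge added is D E.

D-E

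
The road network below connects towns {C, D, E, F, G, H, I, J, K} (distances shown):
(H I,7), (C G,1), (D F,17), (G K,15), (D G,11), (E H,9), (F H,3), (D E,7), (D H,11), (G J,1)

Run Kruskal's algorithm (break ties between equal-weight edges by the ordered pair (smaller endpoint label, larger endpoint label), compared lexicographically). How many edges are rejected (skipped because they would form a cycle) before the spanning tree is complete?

1

Kruskal's algorithm — process edges by increasing weight (ties by edge label):
C G (1): add — endpoints in different components.
G J (1): add — endpoints in different components.
F H (3): add — endpoints in different components.
D E (7): add — endpoints in different components.
H I (7): add — endpoints in different components.
E H (9): add — endpoints in different components.
D G (11): add — endpoints in different components.
D H (11): skip — D and H already connected.
G K (15): add — endpoints in different components.
Edges rejected before the tree was complete: 1.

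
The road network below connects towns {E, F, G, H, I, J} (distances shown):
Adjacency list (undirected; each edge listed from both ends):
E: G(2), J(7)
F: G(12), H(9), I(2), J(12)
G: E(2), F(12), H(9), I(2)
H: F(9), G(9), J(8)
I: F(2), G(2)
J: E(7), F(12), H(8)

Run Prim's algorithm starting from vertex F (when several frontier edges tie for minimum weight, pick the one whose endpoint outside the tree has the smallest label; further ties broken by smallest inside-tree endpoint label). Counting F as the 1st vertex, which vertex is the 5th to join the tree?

Prim's algorithm from F:
Step 1: cheapest edge leaving the tree is F-I (2); add I.
Step 2: cheapest edge leaving the tree is G-I (2); add G.
Step 3: cheapest edge leaving the tree is E-G (2); add E.
Step 4: cheapest edge leaving the tree is E-J (7); add J.
Step 5: cheapest edge leaving the tree is H-J (8); add H.
Vertex order: F, I, G, E, J, H. The 5th vertex is J.

J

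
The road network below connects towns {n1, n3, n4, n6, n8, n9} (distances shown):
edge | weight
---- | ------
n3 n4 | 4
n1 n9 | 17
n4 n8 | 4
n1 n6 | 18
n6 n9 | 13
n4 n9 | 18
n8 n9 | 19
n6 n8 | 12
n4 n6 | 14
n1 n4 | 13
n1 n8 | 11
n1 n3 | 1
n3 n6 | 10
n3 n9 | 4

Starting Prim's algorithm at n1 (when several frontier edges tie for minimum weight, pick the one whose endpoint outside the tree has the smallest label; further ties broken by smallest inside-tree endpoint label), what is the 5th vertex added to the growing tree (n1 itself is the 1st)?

Prim, starting at n1.
Step 1: frontier [n1 n3 1, n1 n8 11, n1 n4 13, n1 n9 17, n1 n6 18] → take n1 n3 (1); add n3.
Step 2: frontier [n1 n8 11, n1 n4 13, n1 n9 17, n1 n6 18, n3 n4 4, n3 n9 4, n3 n6 10] → take n3 n4 (4); add n4.
Step 3: frontier [n1 n8 11, n1 n9 17, n1 n6 18, n3 n9 4, n3 n6 10, n4 n8 4, n4 n6 14, n4 n9 18] → take n4 n8 (4); add n8.
Step 4: frontier [n1 n9 17, n1 n6 18, n3 n9 4, n3 n6 10, n4 n6 14, n4 n9 18, n6 n8 12, n8 n9 19] → take n3 n9 (4); add n9.
Step 5: frontier [n1 n6 18, n3 n6 10, n4 n6 14, n6 n8 12, n6 n9 13] → take n3 n6 (10); add n6.
Vertex order: n1, n3, n4, n8, n9, n6. The 5th vertex is n9.

n9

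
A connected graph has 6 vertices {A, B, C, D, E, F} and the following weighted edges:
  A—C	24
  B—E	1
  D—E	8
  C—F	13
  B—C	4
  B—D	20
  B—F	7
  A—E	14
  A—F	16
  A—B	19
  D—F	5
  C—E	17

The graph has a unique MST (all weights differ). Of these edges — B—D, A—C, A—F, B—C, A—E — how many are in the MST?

Kruskal: consider edges lightest-first.
B—E (1): add — endpoints in different components.
B—C (4): add — endpoints in different components.
D—F (5): add — endpoints in different components.
B—F (7): add — endpoints in different components.
D—E (8): skip — D and E already connected.
C—F (13): skip — C and F already connected.
A—E (14): add — endpoints in different components.
MST edge set: {B—E, B—C, D—F, B—F, A—E}.
Of the listed edges, {B—C, A—E} are in the MST → 2.

2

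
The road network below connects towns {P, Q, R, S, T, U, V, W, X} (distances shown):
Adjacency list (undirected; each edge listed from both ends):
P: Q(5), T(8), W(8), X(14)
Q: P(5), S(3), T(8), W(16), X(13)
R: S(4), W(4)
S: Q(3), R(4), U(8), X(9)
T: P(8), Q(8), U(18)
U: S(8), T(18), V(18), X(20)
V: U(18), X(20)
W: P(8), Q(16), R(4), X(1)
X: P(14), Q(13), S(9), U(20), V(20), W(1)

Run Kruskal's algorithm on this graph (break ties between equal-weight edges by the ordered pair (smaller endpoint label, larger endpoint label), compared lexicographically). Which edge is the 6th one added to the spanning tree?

P-T

Kruskal: consider edges lightest-first.
W X (1): add — endpoints in different components.
Q S (3): add — endpoints in different components.
R S (4): add — endpoints in different components.
R W (4): add — endpoints in different components.
P Q (5): add — endpoints in different components.
P T (8): add — endpoints in different components.
P W (8): skip — W and P already connected.
Q T (8): skip — T and Q already connected.
S U (8): add — endpoints in different components.
S X (9): skip — X and S already connected.
Q X (13): skip — X and Q already connected.
P X (14): skip — X and P already connected.
Q W (16): skip — Q and W already connected.
T U (18): skip — U and T already connected.
U V (18): add — endpoints in different components.
The 6th edge added is P T.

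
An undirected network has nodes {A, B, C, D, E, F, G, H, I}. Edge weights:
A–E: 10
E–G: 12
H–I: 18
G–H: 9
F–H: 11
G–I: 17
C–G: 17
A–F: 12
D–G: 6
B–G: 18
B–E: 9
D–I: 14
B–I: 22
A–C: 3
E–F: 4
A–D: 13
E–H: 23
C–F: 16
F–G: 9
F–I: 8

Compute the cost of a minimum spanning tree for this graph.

58

Kruskal's algorithm — process edges by increasing weight (ties by edge label):
A–C (3): add — endpoints in different components.
E–F (4): add — endpoints in different components.
D–G (6): add — endpoints in different components.
F–I (8): add — endpoints in different components.
B–E (9): add — endpoints in different components.
F–G (9): add — endpoints in different components.
G–H (9): add — endpoints in different components.
A–E (10): add — endpoints in different components.
MST edges: A–C, E–F, D–G, F–I, B–E, F–G, G–H, A–E; total weight 3+4+6+8+9+9+9+10 = 58.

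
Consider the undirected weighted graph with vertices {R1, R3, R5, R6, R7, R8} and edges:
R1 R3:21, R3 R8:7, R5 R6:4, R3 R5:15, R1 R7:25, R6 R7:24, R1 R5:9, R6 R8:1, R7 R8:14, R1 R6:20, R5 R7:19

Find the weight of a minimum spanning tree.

35

Prim, starting at R6.
Step 1: cheapest edge leaving the tree is R6 R8 (1); add R8.
Step 2: cheapest edge leaving the tree is R5 R6 (4); add R5.
Step 3: cheapest edge leaving the tree is R3 R8 (7); add R3.
Step 4: cheapest edge leaving the tree is R1 R5 (9); add R1.
Step 5: cheapest edge leaving the tree is R7 R8 (14); add R7.
MST edges: R6 R8, R5 R6, R3 R8, R1 R5, R7 R8; total weight 1+4+7+9+14 = 35.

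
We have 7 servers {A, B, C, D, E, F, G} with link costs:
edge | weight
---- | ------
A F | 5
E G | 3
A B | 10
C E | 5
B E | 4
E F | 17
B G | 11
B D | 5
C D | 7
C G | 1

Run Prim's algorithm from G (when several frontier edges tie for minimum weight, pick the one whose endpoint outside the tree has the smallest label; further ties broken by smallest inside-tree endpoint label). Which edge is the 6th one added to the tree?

Prim, starting at G.
Step 1: cheapest edge leaving the tree is C G (1); add C.
Step 2: cheapest edge leaving the tree is E G (3); add E.
Step 3: cheapest edge leaving the tree is B E (4); add B.
Step 4: cheapest edge leaving the tree is B D (5); add D.
Step 5: cheapest edge leaving the tree is A B (10); add A.
Step 6: cheapest edge leaving the tree is A F (5); add F.
The 6th edge added is A F.

A-F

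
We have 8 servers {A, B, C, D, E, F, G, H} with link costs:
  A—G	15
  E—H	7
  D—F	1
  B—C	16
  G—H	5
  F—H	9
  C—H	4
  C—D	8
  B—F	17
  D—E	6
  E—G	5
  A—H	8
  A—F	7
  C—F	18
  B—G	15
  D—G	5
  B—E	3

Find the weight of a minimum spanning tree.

30

Sort edges by weight, then run Kruskal:
D—F (1): add — endpoints in different components.
B—E (3): add — endpoints in different components.
C—H (4): add — endpoints in different components.
D—G (5): add — endpoints in different components.
E—G (5): add — endpoints in different components.
G—H (5): add — endpoints in different components.
D—E (6): skip — D and E already connected.
A—F (7): add — endpoints in different components.
MST edges: D—F, B—E, C—H, D—G, E—G, G—H, A—F; total weight 1+3+4+5+5+5+7 = 30.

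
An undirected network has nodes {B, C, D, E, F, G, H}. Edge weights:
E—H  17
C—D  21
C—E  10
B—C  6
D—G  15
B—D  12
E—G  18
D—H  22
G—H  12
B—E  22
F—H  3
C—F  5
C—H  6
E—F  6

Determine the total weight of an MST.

Sort edges by weight, then run Kruskal:
F—H (3): add — endpoints in different components.
C—F (5): add — endpoints in different components.
B—C (6): add — endpoints in different components.
C—H (6): skip — C and H already connected.
E—F (6): add — endpoints in different components.
C—E (10): skip — C and E already connected.
B—D (12): add — endpoints in different components.
G—H (12): add — endpoints in different components.
MST edges: F—H, C—F, B—C, E—F, B—D, G—H; total weight 3+5+6+6+12+12 = 44.

44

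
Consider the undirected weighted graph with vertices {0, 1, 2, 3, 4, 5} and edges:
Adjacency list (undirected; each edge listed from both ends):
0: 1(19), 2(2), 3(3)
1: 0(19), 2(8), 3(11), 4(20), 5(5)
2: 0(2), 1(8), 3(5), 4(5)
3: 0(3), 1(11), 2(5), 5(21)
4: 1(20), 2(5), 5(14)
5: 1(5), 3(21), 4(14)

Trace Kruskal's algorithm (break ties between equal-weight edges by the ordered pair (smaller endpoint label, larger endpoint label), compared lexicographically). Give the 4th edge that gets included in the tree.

Kruskal's algorithm — process edges by increasing weight (ties by edge label):
0–2 (2): add. Components now {0,2} {1} {3} {4} {5}
0–3 (3): add. Components now {0,2,3} {1} {4} {5}
1–5 (5): add. Components now {0,2,3} {1,5} {4}
2–3 (5): skip — 2 and 3 already connected.
2–4 (5): add. Components now {0,2,3,4} {1,5}
1–2 (8): add. Components now {0,1,2,3,4,5}
The 4th edge added is 2–4.

2-4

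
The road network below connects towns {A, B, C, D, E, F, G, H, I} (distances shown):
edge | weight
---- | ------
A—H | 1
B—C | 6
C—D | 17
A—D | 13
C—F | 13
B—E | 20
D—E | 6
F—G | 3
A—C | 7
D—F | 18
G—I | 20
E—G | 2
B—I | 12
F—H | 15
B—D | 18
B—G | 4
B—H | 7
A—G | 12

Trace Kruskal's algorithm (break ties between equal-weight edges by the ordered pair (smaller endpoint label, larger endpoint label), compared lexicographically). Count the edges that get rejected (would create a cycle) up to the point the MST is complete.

2

Sort edges by weight, then run Kruskal:
A—H (1): add — endpoints in different components.
E—G (2): add — endpoints in different components.
F—G (3): add — endpoints in different components.
B—G (4): add — endpoints in different components.
B—C (6): add — endpoints in different components.
D—E (6): add — endpoints in different components.
A—C (7): add — endpoints in different components.
B—H (7): skip — B and H already connected.
A—G (12): skip — A and G already connected.
B—I (12): add — endpoints in different components.
Edges rejected before the tree was complete: 2.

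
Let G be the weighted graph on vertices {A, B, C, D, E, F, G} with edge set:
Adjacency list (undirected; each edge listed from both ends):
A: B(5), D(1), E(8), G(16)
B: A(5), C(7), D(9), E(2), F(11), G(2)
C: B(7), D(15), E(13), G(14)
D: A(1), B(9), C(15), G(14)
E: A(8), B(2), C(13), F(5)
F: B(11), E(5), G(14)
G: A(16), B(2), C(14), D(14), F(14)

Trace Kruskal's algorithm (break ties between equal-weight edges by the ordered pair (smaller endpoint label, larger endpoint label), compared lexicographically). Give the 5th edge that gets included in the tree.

E-F

Kruskal's algorithm — process edges by increasing weight (ties by edge label):
A–D (1): add — endpoints in different components.
B–E (2): add — endpoints in different components.
B–G (2): add — endpoints in different components.
A–B (5): add — endpoints in different components.
E–F (5): add — endpoints in different components.
B–C (7): add — endpoints in different components.
The 5th edge added is E–F.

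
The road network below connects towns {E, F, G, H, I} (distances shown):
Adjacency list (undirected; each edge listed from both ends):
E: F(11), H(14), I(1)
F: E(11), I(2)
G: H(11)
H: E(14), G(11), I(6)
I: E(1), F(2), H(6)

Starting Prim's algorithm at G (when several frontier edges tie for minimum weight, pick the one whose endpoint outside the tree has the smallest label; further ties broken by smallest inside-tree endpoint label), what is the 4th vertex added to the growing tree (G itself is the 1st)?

Prim's algorithm from G:
Step 1: frontier [G H 11] → take G H (11); add H.
Step 2: frontier [H I 6, E H 14] → take H I (6); add I.
Step 3: frontier [E H 14, E I 1, F I 2] → take E I (1); add E.
Step 4: frontier [E F 11, F I 2] → take F I (2); add F.
Vertex order: G, H, I, E, F. The 4th vertex is E.

E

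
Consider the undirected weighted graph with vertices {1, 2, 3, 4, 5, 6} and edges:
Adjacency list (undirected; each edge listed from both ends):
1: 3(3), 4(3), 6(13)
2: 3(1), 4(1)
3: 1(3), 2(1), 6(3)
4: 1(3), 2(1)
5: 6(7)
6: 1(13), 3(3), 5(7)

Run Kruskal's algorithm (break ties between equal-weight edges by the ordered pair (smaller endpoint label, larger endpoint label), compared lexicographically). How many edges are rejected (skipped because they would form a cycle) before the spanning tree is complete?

1

Kruskal: consider edges lightest-first.
2-3 (1): add. Components now {1} {2,3} {4} {5} {6}
2-4 (1): add. Components now {1} {2,3,4} {5} {6}
1-3 (3): add. Components now {1,2,3,4} {5} {6}
1-4 (3): skip — 1 and 4 already connected.
3-6 (3): add. Components now {1,2,3,4,6} {5}
5-6 (7): add. Components now {1,2,3,4,5,6}
Edges rejected before the tree was complete: 1.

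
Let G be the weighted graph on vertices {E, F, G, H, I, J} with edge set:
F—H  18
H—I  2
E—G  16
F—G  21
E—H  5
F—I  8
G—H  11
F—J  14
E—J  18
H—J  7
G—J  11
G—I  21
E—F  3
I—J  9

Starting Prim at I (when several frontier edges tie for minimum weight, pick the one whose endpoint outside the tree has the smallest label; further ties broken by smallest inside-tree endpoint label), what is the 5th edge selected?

Prim, starting at I.
Step 1: cheapest edge leaving the tree is H—I (2); add H.
Step 2: cheapest edge leaving the tree is E—H (5); add E.
Step 3: cheapest edge leaving the tree is E—F (3); add F.
Step 4: cheapest edge leaving the tree is H—J (7); add J.
Step 5: cheapest edge leaving the tree is G—H (11); add G.
The 5th edge added is G—H.

G-H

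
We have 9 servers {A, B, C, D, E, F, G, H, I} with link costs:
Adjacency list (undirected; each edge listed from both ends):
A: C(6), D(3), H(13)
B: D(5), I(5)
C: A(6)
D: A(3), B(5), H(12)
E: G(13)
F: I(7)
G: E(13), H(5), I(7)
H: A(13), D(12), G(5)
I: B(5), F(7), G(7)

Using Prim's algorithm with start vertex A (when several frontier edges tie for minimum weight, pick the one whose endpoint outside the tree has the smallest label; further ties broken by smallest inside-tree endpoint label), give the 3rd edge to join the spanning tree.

B-I

Grow the tree from A using Prim:
Step 1: cheapest edge leaving the tree is A—D (3); add D.
Step 2: cheapest edge leaving the tree is B—D (5); add B.
Step 3: cheapest edge leaving the tree is B—I (5); add I.
Step 4: cheapest edge leaving the tree is A—C (6); add C.
Step 5: cheapest edge leaving the tree is F—I (7); add F.
Step 6: cheapest edge leaving the tree is G—I (7); add G.
Step 7: cheapest edge leaving the tree is G—H (5); add H.
Step 8: cheapest edge leaving the tree is E—G (13); add E.
The 3rd edge added is B—I.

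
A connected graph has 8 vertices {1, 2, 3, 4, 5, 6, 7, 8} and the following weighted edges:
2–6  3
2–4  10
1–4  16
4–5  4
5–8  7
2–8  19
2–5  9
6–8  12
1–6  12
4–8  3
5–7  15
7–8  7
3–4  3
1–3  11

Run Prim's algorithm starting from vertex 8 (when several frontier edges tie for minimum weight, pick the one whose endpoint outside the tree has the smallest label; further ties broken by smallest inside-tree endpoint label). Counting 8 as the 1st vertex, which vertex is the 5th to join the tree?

7

Grow the tree from 8 using Prim:
Step 1: frontier [4–8 3, 5–8 7, 7–8 7, 6–8 12, 2–8 19] → take 4–8 (3); add 4.
Step 2: frontier [3–4 3, 4–5 4, 2–4 10, 1–4 16, 5–8 7, 7–8 7, 6–8 12, 2–8 19] → take 3–4 (3); add 3.
Step 3: frontier [1–3 11, 4–5 4, 2–4 10, 1–4 16, 5–8 7, 7–8 7, 6–8 12, 2–8 19] → take 4–5 (4); add 5.
Step 4: frontier [1–3 11, 2–4 10, 1–4 16, 2–5 9, 5–7 15, 7–8 7, 6–8 12, 2–8 19] → take 7–8 (7); add 7.
Step 5: frontier [1–3 11, 2–4 10, 1–4 16, 2–5 9, 6–8 12, 2–8 19] → take 2–5 (9); add 2.
Step 6: frontier [2–6 3, 1–3 11, 1–4 16, 6–8 12] → take 2–6 (3); add 6.
Step 7: frontier [1–3 11, 1–4 16, 1–6 12] → take 1–3 (11); add 1.
Vertex order: 8, 4, 3, 5, 7, 2, 6, 1. The 5th vertex is 7.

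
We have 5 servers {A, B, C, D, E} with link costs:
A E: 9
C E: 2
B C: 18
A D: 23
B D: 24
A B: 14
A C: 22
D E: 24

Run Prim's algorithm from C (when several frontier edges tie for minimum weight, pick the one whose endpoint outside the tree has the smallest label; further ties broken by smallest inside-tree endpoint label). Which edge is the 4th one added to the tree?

Prim's algorithm from C:
Step 1: frontier [C E 2, B C 18, A C 22] → take C E (2); add E.
Step 2: frontier [B C 18, A C 22, A E 9, D E 24] → take A E (9); add A.
Step 3: frontier [A B 14, A D 23, B C 18, D E 24] → take A B (14); add B.
Step 4: frontier [A D 23, B D 24, D E 24] → take A D (23); add D.
The 4th edge added is A D.

A-D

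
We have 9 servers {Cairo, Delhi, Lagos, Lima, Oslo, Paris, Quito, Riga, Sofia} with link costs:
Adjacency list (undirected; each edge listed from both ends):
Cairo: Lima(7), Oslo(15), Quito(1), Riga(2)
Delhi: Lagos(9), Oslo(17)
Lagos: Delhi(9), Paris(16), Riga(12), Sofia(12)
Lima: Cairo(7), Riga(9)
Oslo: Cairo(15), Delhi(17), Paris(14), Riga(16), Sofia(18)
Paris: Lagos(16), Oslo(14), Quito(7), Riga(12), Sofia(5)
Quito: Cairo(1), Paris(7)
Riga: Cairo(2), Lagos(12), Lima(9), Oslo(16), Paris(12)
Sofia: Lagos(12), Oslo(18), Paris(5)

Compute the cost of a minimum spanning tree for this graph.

Kruskal: consider edges lightest-first.
Cairo Quito (1): add — endpoints in different components.
Cairo Riga (2): add — endpoints in different components.
Paris Sofia (5): add — endpoints in different components.
Cairo Lima (7): add — endpoints in different components.
Paris Quito (7): add — endpoints in different components.
Delhi Lagos (9): add — endpoints in different components.
Lima Riga (9): skip — Riga and Lima already connected.
Lagos Riga (12): add — endpoints in different components.
Lagos Sofia (12): skip — Lagos and Sofia already connected.
Paris Riga (12): skip — Paris and Riga already connected.
Oslo Paris (14): add — endpoints in different components.
MST edges: Cairo Quito, Cairo Riga, Paris Sofia, Cairo Lima, Paris Quito, Delhi Lagos, Lagos Riga, Oslo Paris; total weight 1+2+5+7+7+9+12+14 = 57.

57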